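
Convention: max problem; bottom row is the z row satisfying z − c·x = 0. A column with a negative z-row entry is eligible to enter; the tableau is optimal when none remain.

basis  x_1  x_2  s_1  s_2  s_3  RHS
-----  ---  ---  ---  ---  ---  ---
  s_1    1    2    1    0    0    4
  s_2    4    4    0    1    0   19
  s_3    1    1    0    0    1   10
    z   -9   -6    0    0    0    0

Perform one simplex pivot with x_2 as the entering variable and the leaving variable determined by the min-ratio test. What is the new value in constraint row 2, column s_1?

Ratio test on column x_2 — row 1: 4/2 = 2; row 2: 19/4 = 19/4; row 3: 10/1 = 10. Minimum is 2 at row 1 (s_1 leaves); pivot element 2.
Divide row 1 by 2; eliminate column x_2 from the other rows.
Row 2 update in column s_1: 0 − 4·(1/2) = -2.

-2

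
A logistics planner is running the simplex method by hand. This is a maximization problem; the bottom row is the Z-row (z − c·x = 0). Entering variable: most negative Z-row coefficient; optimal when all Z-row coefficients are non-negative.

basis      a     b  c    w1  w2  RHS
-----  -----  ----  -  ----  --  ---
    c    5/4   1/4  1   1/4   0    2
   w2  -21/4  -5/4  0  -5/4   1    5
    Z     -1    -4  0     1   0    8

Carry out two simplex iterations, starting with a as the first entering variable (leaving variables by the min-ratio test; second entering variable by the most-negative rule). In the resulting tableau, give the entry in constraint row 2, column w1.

Ratio test on column a — row 1: 2/(5/4) = 8/5; row 2: entry -21/4 ≤ 0. Minimum is 8/5 at row 1 (c leaves); pivot element 5/4.
Divide row 1 by 5/4; eliminate column a from the other rows.
Second iteration: most negative Z-row entry is -19/5 in column b, so b enters.
Ratio test on column b — row 1: (8/5)/(1/5) = 8; row 2: entry -1/5 ≤ 0. Minimum is 8 at row 1 (a leaves); pivot element 1/5.
Divide row 1 by 1/5; eliminate column b from the other rows.
After both pivots, the entry at constraint row 2, column w1 is 0.

0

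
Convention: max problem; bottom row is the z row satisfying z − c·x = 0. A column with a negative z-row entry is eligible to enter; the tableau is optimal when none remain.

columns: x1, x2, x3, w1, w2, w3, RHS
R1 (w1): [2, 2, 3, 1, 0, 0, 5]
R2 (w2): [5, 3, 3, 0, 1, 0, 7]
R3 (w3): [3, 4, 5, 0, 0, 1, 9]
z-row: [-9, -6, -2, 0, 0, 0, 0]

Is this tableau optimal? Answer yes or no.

The z-row has a negative entry -9 in column x1, so it is not optimal.

no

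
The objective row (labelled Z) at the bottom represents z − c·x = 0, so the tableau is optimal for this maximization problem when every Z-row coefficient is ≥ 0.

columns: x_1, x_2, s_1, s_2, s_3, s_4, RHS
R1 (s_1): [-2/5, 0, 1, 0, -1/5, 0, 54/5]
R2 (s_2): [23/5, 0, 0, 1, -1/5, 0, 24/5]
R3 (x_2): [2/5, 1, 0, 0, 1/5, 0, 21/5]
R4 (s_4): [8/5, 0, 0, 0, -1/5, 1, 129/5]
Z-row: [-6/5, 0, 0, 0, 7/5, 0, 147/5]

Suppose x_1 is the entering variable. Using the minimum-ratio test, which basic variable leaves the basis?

Column x_1 entries and ratios — s_1: -2/5 ≤ 0, skip; s_2: (24/5)/(23/5) = 24/23; x_2: (21/5)/(2/5) = 21/2; s_4: (129/5)/(8/5) = 129/8.
Smallest ratio is 24/23 in the row of s_2, so s_2 leaves.

s_2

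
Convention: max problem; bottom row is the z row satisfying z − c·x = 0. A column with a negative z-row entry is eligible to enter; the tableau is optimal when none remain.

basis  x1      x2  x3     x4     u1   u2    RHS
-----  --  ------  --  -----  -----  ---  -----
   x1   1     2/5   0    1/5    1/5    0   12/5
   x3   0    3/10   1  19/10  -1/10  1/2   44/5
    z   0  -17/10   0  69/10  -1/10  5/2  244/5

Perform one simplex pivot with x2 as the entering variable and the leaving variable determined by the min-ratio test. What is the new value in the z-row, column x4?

31/4

Ratio test on column x2 — row 1: (12/5)/(2/5) = 6; row 2: (44/5)/(3/10) = 88/3. Minimum is 6 at row 1 (x1 leaves); pivot element 2/5.
Divide row 1 by 2/5; eliminate column x2 from the other rows.
z-row update in column x4: 69/10 − (-17/10)·(1/2) = 31/4.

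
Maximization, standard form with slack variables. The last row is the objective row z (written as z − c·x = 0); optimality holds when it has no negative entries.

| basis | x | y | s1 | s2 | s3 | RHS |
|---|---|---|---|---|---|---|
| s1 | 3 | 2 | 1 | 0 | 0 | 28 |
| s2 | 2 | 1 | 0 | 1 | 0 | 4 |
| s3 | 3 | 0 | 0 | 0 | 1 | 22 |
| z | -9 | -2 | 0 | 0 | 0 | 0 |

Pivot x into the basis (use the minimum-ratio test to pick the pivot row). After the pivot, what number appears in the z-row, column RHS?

18

Ratio test on column x — row 1: 28/3 = 28/3; row 2: 4/2 = 2; row 3: 22/3 = 22/3. Minimum is 2 at row 2 (s2 leaves); pivot element 2.
Divide row 2 by 2; eliminate column x from the other rows.
z-row update in column RHS: 0 − (-9)·2 = 18.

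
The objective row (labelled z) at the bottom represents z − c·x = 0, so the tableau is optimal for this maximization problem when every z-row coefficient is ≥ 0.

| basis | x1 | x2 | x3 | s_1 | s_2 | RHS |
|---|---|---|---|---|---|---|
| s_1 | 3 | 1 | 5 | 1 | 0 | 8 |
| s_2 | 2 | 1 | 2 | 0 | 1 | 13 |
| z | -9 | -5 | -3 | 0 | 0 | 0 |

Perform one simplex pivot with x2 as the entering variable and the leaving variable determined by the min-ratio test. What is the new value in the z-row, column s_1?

Ratio test on column x2 — row 1: 8/1 = 8; row 2: 13/1 = 13. Minimum is 8 at row 1 (s_1 leaves); pivot element 1.
Divide row 1 by 1; eliminate column x2 from the other rows.
z-row update in column s_1: 0 − (-5)·1 = 5.

5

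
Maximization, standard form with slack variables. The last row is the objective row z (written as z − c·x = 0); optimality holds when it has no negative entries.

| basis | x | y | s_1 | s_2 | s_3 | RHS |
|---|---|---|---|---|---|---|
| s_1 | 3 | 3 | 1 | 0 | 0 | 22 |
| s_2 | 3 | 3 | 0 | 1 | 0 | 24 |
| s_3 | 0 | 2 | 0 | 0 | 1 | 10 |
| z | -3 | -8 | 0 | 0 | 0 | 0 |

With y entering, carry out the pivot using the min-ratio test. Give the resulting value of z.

40

Ratio test on column y — row 1: 22/3 = 22/3; row 2: 24/3 = 8; row 3: 10/2 = 5. Minimum is 5 at row 3 (s_3 leaves); pivot element 2.
Pivot on row 3; the z-row RHS becomes 0 − (-8)·5 = 40.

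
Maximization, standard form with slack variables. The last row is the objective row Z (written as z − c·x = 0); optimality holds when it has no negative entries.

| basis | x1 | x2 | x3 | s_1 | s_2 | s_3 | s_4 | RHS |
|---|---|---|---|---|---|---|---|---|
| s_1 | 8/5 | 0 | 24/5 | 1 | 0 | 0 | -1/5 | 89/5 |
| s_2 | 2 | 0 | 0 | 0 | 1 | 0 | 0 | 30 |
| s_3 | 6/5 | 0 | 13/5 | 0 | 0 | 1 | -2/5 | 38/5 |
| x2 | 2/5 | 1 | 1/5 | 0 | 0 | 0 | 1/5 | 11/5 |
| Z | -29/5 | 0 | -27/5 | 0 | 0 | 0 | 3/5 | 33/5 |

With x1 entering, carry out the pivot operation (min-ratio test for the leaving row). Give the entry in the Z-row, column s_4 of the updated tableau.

7/2

Ratio test on column x1 — row 1: (89/5)/(8/5) = 89/8; row 2: 30/2 = 15; row 3: (38/5)/(6/5) = 19/3; row 4: (11/5)/(2/5) = 11/2. Minimum is 11/2 at row 4 (x2 leaves); pivot element 2/5.
Divide row 4 by 2/5; eliminate column x1 from the other rows.
Z-row update in column s_4: 3/5 − (-29/5)·(1/2) = 7/2.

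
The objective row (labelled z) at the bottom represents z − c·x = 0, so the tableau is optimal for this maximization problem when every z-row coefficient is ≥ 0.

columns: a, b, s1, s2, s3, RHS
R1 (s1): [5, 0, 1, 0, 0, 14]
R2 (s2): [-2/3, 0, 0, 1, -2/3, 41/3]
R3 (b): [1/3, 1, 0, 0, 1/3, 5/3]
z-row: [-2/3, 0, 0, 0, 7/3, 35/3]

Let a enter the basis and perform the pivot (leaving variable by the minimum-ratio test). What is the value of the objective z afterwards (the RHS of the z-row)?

Ratio test on column a — row 1: 14/5 = 14/5; row 2: entry -2/3 ≤ 0; row 3: (5/3)/(1/3) = 5. Minimum is 14/5 at row 1 (s1 leaves); pivot element 5.
Pivot on row 1; the z-row RHS becomes 35/3 − (-2/3)·(14/5) = 203/15.

203/15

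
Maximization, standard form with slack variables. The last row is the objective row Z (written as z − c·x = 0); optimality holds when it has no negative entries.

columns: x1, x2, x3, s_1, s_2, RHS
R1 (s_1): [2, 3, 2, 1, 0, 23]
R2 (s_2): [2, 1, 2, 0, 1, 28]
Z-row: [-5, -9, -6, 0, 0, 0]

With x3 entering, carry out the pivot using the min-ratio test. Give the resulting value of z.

69

Ratio test on column x3 — row 1: 23/2 = 23/2; row 2: 28/2 = 14. Minimum is 23/2 at row 1 (s_1 leaves); pivot element 2.
Pivot on row 1; the Z-row RHS becomes 0 − (-6)·(23/2) = 69.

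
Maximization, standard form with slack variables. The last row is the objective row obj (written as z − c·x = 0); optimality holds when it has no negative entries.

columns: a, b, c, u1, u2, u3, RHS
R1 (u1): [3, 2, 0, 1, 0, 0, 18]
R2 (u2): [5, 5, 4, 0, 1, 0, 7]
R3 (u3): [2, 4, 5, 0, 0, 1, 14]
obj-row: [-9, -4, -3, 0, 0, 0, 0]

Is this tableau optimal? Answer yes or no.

The obj-row has a negative entry -9 in column a, so it is not optimal.

no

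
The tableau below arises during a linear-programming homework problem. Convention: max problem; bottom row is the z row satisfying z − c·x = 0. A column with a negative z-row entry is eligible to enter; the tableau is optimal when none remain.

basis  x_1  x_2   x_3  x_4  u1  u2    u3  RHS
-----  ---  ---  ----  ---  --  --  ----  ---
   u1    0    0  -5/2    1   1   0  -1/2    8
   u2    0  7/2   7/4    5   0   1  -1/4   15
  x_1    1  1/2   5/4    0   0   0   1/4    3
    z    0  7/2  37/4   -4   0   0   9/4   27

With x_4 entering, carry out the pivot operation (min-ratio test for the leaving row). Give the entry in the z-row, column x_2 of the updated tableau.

63/10

Ratio test on column x_4 — row 1: 8/1 = 8; row 2: 15/5 = 3; row 3: entry 0 ≤ 0. Minimum is 3 at row 2 (u2 leaves); pivot element 5.
Divide row 2 by 5; eliminate column x_4 from the other rows.
z-row update in column x_2: 7/2 − (-4)·(7/10) = 63/10.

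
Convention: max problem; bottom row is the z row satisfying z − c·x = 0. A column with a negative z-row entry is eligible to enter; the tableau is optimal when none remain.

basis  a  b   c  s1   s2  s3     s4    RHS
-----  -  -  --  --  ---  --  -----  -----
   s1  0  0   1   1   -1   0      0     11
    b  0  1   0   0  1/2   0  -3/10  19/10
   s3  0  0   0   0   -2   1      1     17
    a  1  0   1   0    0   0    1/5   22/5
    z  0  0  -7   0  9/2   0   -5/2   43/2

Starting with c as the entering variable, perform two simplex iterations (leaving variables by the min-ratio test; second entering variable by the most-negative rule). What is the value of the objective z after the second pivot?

71

Ratio test on column c — row 1: 11/1 = 11; row 2: entry 0 ≤ 0; row 3: entry 0 ≤ 0; row 4: (22/5)/1 = 22/5. Minimum is 22/5 at row 4 (a leaves); pivot element 1.
Pivot on row 4; the z-row RHS becomes 43/2 − (-7)·(22/5) = 523/10.
Next entering variable (most negative z-row entry -11/10): s4.
Ratio test on column s4 — row 1: entry -1/5 ≤ 0; row 2: entry -3/10 ≤ 0; row 3: 17/1 = 17; row 4: (22/5)/(1/5) = 22. Minimum is 17 at row 3 (s3 leaves); pivot element 1.
After the second pivot the z-row RHS is 523/10 − (-11/10)·17 = 71.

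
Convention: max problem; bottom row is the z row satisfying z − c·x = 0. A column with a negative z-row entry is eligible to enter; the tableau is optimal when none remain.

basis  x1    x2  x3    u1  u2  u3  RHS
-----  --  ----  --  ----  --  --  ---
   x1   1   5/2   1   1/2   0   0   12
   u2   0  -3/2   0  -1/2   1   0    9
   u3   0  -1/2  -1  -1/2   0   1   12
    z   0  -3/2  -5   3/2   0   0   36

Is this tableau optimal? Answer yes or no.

The z-row has a negative entry -5 in column x3, so it is not optimal.

no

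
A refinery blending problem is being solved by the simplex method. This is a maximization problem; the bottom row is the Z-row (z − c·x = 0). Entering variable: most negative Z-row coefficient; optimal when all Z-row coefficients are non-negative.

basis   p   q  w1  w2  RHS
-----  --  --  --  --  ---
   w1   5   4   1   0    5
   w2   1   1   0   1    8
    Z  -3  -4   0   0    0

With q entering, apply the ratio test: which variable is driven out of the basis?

w1

Column q entries and ratios — w1: 5/4 = 5/4; w2: 8/1 = 8.
Smallest ratio is 5/4 in the row of w1, so w1 leaves.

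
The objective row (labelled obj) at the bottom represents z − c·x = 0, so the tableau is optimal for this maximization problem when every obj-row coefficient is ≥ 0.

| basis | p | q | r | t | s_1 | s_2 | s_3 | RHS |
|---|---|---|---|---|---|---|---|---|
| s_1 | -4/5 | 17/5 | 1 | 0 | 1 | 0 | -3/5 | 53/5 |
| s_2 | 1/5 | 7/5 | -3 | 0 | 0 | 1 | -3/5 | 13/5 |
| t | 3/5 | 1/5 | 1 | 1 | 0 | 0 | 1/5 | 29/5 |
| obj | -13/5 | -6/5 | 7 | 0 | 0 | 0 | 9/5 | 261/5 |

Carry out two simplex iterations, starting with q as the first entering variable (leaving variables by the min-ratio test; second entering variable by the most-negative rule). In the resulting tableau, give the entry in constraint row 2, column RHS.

Ratio test on column q — row 1: (53/5)/(17/5) = 53/17; row 2: (13/5)/(7/5) = 13/7; row 3: (29/5)/(1/5) = 29. Minimum is 13/7 at row 2 (s_2 leaves); pivot element 7/5.
Divide row 2 by 7/5; eliminate column q from the other rows.
Second iteration: most negative obj-row entry is -17/7 in column p, so p enters.
Ratio test on column p — row 1: entry -9/7 ≤ 0; row 2: (13/7)/(1/7) = 13; row 3: (38/7)/(4/7) = 19/2. Minimum is 19/2 at row 3 (t leaves); pivot element 4/7.
Divide row 3 by 4/7; eliminate column p from the other rows.
After both pivots, the entry at constraint row 2, column RHS is 1/2.

1/2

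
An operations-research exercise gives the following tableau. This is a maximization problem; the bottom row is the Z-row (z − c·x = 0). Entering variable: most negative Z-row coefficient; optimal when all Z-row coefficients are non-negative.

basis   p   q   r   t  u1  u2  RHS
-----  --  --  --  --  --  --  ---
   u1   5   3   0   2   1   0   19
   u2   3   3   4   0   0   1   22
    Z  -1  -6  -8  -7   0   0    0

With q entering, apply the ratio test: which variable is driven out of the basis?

Column q entries and ratios — u1: 19/3 = 19/3; u2: 22/3 = 22/3.
Smallest ratio is 19/3 in the row of u1, so u1 leaves.

u1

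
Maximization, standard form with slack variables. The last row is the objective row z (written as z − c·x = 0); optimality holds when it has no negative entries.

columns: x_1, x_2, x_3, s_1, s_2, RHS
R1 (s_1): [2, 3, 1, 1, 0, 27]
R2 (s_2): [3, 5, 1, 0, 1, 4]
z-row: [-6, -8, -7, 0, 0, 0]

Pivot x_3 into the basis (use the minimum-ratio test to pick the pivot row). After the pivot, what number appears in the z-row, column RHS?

Ratio test on column x_3 — row 1: 27/1 = 27; row 2: 4/1 = 4. Minimum is 4 at row 2 (s_2 leaves); pivot element 1.
Divide row 2 by 1; eliminate column x_3 from the other rows.
z-row update in column RHS: 0 − (-7)·4 = 28.

28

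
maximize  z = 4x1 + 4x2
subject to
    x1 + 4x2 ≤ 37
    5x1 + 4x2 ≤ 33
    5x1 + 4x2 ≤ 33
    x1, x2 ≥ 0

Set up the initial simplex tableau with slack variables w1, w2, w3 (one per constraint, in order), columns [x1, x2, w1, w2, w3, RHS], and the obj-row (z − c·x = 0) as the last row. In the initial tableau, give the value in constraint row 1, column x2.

Constraint 1 has coefficient 4 on x2.

4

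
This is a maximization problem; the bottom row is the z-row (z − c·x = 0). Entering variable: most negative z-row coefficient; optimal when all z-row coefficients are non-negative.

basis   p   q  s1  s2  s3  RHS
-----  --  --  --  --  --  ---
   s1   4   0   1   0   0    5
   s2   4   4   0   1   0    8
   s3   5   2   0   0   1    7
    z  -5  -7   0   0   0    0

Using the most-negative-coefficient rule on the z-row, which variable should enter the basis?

q

Negative z-row entries: p: -5, q: -7.
The most negative is -7 in column q, so q enters.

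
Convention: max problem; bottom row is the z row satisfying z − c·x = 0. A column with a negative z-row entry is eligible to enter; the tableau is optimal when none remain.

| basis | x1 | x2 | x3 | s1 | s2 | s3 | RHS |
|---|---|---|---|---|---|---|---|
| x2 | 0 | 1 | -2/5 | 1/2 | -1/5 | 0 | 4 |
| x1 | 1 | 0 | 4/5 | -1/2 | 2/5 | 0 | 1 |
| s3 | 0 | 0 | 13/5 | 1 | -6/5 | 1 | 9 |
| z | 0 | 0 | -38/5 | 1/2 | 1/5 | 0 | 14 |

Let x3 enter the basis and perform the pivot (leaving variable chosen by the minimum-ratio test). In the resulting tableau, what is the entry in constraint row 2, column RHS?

5/4

Ratio test on column x3 — row 1: entry -2/5 ≤ 0; row 2: 1/(4/5) = 5/4; row 3: 9/(13/5) = 45/13. Minimum is 5/4 at row 2 (x1 leaves); pivot element 4/5.
Divide row 2 by 4/5; eliminate column x3 from the other rows.
In the new row 2, the RHS entry is the old entry divided by the pivot: 1/(4/5) = 5/4.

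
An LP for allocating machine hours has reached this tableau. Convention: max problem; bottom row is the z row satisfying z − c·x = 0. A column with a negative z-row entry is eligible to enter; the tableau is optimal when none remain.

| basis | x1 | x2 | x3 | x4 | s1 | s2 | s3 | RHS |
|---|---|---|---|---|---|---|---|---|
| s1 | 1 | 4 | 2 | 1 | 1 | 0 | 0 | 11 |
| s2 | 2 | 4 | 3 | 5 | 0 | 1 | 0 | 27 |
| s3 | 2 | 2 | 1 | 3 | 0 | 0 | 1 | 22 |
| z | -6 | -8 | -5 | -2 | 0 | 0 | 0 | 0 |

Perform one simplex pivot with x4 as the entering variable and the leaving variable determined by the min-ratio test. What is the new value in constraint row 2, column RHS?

27/5

Ratio test on column x4 — row 1: 11/1 = 11; row 2: 27/5 = 27/5; row 3: 22/3 = 22/3. Minimum is 27/5 at row 2 (s2 leaves); pivot element 5.
Divide row 2 by 5; eliminate column x4 from the other rows.
In the new row 2, the RHS entry is the old entry divided by the pivot: 27/5 = 27/5.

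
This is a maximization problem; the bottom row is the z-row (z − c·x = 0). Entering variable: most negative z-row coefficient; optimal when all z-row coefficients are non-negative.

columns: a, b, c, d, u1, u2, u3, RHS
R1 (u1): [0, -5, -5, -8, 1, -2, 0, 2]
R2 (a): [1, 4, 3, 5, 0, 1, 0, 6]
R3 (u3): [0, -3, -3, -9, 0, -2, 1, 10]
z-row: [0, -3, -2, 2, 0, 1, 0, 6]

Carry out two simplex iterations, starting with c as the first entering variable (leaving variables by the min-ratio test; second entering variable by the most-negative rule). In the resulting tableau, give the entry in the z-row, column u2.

7/4

Ratio test on column c — row 1: entry -5 ≤ 0; row 2: 6/3 = 2; row 3: entry -3 ≤ 0. Minimum is 2 at row 2 (a leaves); pivot element 3.
Divide row 2 by 3; eliminate column c from the other rows.
Second iteration: most negative z-row entry is -1/3 in column b, so b enters.
Ratio test on column b — row 1: 12/(5/3) = 36/5; row 2: 2/(4/3) = 3/2; row 3: 16/1 = 16. Minimum is 3/2 at row 2 (c leaves); pivot element 4/3.
Divide row 2 by 4/3; eliminate column b from the other rows.
After both pivots, the entry at the z-row, column u2 is 7/4.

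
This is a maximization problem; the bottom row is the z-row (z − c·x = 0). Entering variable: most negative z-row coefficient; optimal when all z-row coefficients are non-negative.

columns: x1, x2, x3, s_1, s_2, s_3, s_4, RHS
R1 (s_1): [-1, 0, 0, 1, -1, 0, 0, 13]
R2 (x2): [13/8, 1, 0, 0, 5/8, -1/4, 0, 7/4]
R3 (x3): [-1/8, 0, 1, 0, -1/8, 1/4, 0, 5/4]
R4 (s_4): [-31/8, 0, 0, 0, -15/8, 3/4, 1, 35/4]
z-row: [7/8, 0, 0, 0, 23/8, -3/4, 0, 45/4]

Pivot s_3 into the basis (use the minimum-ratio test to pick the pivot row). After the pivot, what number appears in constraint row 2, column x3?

Ratio test on column s_3 — row 1: entry 0 ≤ 0; row 2: entry -1/4 ≤ 0; row 3: (5/4)/(1/4) = 5; row 4: (35/4)/(3/4) = 35/3. Minimum is 5 at row 3 (x3 leaves); pivot element 1/4.
Divide row 3 by 1/4; eliminate column s_3 from the other rows.
Row 2 update in column x3: 0 − (-1/4)·4 = 1.

1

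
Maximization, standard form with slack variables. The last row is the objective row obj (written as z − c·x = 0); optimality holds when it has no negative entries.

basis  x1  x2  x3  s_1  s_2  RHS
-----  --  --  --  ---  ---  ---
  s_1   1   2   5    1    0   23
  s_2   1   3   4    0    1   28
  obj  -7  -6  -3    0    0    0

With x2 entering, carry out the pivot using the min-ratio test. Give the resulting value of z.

Ratio test on column x2 — row 1: 23/2 = 23/2; row 2: 28/3 = 28/3. Minimum is 28/3 at row 2 (s_2 leaves); pivot element 3.
Pivot on row 2; the obj-row RHS becomes 0 − (-6)·(28/3) = 56.

56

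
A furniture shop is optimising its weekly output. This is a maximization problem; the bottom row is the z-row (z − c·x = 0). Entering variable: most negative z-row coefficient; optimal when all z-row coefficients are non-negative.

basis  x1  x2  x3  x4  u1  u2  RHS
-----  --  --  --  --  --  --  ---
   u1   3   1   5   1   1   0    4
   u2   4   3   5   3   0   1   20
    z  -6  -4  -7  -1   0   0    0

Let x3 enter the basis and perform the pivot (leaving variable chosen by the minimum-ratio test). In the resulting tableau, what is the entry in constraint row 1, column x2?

Ratio test on column x3 — row 1: 4/5 = 4/5; row 2: 20/5 = 4. Minimum is 4/5 at row 1 (u1 leaves); pivot element 5.
Divide row 1 by 5; eliminate column x3 from the other rows.
In the new row 1, the x2 entry is the old entry divided by the pivot: 1/5 = 1/5.

1/5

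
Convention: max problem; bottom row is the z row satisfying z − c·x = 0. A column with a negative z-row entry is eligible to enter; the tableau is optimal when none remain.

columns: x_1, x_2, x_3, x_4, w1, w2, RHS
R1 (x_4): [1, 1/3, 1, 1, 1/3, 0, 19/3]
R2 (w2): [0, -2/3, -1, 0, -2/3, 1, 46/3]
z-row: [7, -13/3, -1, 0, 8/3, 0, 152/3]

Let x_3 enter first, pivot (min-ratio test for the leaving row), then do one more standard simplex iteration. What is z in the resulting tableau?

Ratio test on column x_3 — row 1: (19/3)/1 = 19/3; row 2: entry -1 ≤ 0. Minimum is 19/3 at row 1 (x_4 leaves); pivot element 1.
Pivot on row 1; the z-row RHS becomes 152/3 − (-1)·(19/3) = 57.
Next entering variable (most negative z-row entry -4): x_2.
Ratio test on column x_2 — row 1: (19/3)/(1/3) = 19; row 2: entry -1/3 ≤ 0. Minimum is 19 at row 1 (x_3 leaves); pivot element 1/3.
After the second pivot the z-row RHS is 57 − (-4)·19 = 133.

133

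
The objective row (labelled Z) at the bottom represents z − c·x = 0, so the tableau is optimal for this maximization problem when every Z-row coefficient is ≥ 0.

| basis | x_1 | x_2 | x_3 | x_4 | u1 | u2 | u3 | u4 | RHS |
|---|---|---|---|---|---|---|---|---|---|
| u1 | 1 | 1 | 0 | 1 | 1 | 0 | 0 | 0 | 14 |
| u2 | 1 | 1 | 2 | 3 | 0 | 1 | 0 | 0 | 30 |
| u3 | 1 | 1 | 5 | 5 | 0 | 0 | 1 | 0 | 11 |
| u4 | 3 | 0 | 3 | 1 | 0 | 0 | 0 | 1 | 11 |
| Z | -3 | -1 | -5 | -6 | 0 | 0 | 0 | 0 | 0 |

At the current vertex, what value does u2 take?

u2 is basic (row 2); its value is the RHS of that row, 30.

30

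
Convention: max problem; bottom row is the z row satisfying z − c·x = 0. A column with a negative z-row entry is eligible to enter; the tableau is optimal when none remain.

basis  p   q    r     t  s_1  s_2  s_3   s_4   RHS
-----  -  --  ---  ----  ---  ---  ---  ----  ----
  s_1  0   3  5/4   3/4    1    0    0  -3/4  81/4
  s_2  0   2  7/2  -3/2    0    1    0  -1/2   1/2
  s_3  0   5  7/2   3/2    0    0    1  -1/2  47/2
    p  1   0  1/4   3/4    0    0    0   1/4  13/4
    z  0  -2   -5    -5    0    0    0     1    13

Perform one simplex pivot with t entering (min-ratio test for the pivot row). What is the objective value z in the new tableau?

104/3

Ratio test on column t — row 1: (81/4)/(3/4) = 27; row 2: entry -3/2 ≤ 0; row 3: (47/2)/(3/2) = 47/3; row 4: (13/4)/(3/4) = 13/3. Minimum is 13/3 at row 4 (p leaves); pivot element 3/4.
Pivot on row 4; the z-row RHS becomes 13 − (-5)·(13/3) = 104/3.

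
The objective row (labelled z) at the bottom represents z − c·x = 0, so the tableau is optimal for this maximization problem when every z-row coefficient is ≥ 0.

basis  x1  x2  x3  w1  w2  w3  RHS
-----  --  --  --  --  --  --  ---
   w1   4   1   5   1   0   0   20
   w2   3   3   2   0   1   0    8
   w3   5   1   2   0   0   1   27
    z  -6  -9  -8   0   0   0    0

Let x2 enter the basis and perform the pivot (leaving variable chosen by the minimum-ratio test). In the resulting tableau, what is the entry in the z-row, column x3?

-2

Ratio test on column x2 — row 1: 20/1 = 20; row 2: 8/3 = 8/3; row 3: 27/1 = 27. Minimum is 8/3 at row 2 (w2 leaves); pivot element 3.
Divide row 2 by 3; eliminate column x2 from the other rows.
z-row update in column x3: -8 − (-9)·(2/3) = -2.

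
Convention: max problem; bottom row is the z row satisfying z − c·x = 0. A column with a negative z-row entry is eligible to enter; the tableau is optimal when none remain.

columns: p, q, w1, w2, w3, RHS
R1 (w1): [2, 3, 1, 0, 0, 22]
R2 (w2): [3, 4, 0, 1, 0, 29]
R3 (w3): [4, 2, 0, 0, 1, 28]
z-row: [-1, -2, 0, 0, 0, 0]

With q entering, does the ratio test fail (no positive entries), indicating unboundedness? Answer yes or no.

no

Column q has positive entries in row(s) 1, 2, 3, so the ratio test bounds it — not unbounded.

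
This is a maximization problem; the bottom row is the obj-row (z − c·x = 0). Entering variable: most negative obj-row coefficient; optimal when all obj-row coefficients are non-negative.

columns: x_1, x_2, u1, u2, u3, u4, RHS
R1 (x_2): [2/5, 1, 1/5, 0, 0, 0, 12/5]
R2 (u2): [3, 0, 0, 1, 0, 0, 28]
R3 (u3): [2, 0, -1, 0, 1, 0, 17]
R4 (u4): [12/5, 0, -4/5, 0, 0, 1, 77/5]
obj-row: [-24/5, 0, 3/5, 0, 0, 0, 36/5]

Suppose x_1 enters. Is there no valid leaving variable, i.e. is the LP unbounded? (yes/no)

no

Column x_1 has positive entries in row(s) 1, 2, 3, 4, so the ratio test bounds it — not unbounded.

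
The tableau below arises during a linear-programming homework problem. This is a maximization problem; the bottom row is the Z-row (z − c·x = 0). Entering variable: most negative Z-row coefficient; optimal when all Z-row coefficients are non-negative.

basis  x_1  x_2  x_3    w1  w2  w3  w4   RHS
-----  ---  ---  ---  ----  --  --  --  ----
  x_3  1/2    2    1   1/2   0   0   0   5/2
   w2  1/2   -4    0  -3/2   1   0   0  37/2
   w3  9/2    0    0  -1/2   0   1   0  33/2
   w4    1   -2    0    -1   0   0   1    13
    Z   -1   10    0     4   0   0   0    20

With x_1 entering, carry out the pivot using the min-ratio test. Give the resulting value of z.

71/3

Ratio test on column x_1 — row 1: (5/2)/(1/2) = 5; row 2: (37/2)/(1/2) = 37; row 3: (33/2)/(9/2) = 11/3; row 4: 13/1 = 13. Minimum is 11/3 at row 3 (w3 leaves); pivot element 9/2.
Pivot on row 3; the Z-row RHS becomes 20 − (-1)·(11/3) = 71/3.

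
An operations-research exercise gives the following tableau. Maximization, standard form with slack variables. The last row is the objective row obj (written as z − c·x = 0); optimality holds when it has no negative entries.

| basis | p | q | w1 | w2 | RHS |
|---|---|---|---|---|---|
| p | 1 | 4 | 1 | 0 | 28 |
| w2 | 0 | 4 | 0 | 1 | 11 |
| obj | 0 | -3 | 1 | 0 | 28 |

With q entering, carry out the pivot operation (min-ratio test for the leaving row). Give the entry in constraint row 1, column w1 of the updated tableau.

1

Ratio test on column q — row 1: 28/4 = 7; row 2: 11/4 = 11/4. Minimum is 11/4 at row 2 (w2 leaves); pivot element 4.
Divide row 2 by 4; eliminate column q from the other rows.
Row 1 update in column w1: 1 − 4·0 = 1.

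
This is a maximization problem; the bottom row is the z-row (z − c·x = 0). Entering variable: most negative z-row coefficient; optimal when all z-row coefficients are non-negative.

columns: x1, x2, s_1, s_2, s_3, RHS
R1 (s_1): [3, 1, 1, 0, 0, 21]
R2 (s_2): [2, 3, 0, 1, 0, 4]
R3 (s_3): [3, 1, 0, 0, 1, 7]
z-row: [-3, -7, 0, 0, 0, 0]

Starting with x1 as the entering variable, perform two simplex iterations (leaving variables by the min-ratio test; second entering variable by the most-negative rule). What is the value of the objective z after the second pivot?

Ratio test on column x1 — row 1: 21/3 = 7; row 2: 4/2 = 2; row 3: 7/3 = 7/3. Minimum is 2 at row 2 (s_2 leaves); pivot element 2.
Pivot on row 2; the z-row RHS becomes 0 − (-3)·2 = 6.
Next entering variable (most negative z-row entry -5/2): x2.
Ratio test on column x2 — row 1: entry -7/2 ≤ 0; row 2: 2/(3/2) = 4/3; row 3: entry -7/2 ≤ 0. Minimum is 4/3 at row 2 (x1 leaves); pivot element 3/2.
After the second pivot the z-row RHS is 6 − (-5/2)·(4/3) = 28/3.

28/3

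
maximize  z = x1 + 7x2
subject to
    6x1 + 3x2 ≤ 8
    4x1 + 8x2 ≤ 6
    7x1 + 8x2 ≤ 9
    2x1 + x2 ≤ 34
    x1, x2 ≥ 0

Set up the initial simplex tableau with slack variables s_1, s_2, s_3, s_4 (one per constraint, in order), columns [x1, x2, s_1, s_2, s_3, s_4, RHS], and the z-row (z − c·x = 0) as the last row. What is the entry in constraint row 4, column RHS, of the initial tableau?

34

The RHS of constraint 4 is b_4 = 34.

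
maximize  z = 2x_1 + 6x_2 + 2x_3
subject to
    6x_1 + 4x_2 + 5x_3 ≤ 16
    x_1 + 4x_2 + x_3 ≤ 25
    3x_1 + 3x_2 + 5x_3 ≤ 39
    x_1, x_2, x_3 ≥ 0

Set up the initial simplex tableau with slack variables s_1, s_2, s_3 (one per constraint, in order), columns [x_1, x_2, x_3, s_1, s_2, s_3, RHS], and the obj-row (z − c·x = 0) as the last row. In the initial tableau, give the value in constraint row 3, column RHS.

The RHS of constraint 3 is b_3 = 39.

39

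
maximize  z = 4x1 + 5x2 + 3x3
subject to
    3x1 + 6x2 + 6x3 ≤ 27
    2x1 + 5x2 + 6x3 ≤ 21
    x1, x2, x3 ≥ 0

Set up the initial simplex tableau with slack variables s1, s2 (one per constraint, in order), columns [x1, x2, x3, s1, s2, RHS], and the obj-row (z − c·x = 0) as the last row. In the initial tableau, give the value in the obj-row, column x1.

-4

The obj-row carries the negated objective coefficients: the x1 entry is -4.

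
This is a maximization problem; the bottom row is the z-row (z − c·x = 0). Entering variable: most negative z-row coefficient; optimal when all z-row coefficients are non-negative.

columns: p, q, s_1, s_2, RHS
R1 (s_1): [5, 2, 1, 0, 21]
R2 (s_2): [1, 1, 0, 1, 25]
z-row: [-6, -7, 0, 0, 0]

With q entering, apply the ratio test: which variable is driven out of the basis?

Column q entries and ratios — s_1: 21/2 = 21/2; s_2: 25/1 = 25.
Smallest ratio is 21/2 in the row of s_1, so s_1 leaves.

s_1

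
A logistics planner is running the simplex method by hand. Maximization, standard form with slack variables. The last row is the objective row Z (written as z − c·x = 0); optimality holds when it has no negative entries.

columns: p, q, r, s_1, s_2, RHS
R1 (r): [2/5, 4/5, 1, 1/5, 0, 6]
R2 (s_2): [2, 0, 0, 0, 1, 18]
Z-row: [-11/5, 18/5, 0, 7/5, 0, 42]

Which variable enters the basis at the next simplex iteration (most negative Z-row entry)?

Negative Z-row entries: p: -11/5.
The most negative is -11/5 in column p, so p enters.

p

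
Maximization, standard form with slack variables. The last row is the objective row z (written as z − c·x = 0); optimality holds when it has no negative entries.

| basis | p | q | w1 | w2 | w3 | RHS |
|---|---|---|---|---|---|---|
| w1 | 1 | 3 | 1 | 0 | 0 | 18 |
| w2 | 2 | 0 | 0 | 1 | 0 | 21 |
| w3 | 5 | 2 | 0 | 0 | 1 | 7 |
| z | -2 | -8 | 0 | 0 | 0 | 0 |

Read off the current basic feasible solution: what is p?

0

p is not in the basis, so in the current basic feasible solution p = 0.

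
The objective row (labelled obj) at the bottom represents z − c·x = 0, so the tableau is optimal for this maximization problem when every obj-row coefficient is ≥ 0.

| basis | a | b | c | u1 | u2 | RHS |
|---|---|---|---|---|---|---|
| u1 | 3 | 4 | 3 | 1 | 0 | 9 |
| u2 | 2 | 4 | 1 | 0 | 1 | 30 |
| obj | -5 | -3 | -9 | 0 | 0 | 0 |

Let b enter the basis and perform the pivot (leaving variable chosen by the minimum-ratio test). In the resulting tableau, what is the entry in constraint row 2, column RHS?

21

Ratio test on column b — row 1: 9/4 = 9/4; row 2: 30/4 = 15/2. Minimum is 9/4 at row 1 (u1 leaves); pivot element 4.
Divide row 1 by 4; eliminate column b from the other rows.
Row 2 update in column RHS: 30 − 4·(9/4) = 21.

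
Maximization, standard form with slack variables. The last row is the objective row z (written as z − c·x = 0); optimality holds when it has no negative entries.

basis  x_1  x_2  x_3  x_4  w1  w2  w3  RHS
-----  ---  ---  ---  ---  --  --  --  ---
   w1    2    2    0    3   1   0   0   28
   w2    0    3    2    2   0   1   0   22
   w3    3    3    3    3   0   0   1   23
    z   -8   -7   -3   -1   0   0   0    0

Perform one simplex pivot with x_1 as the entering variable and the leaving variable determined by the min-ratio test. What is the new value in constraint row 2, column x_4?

Ratio test on column x_1 — row 1: 28/2 = 14; row 2: entry 0 ≤ 0; row 3: 23/3 = 23/3. Minimum is 23/3 at row 3 (w3 leaves); pivot element 3.
Divide row 3 by 3; eliminate column x_1 from the other rows.
Row 2 update in column x_4: 2 − 0·1 = 2.

2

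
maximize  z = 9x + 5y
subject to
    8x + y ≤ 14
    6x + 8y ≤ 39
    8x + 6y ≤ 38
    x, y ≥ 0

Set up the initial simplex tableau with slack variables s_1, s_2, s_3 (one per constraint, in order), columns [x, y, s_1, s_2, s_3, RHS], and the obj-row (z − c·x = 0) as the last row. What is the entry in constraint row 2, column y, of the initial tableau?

8

Constraint 2 has coefficient 8 on y.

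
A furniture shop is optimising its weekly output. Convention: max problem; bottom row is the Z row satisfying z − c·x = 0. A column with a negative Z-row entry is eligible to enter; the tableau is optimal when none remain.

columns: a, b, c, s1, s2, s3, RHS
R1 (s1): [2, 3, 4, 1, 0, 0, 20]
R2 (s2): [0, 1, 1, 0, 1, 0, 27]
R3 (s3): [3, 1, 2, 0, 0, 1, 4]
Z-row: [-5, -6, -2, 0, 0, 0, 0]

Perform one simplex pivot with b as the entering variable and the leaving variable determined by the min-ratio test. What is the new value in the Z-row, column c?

Ratio test on column b — row 1: 20/3 = 20/3; row 2: 27/1 = 27; row 3: 4/1 = 4. Minimum is 4 at row 3 (s3 leaves); pivot element 1.
Divide row 3 by 1; eliminate column b from the other rows.
Z-row update in column c: -2 − (-6)·2 = 10.

10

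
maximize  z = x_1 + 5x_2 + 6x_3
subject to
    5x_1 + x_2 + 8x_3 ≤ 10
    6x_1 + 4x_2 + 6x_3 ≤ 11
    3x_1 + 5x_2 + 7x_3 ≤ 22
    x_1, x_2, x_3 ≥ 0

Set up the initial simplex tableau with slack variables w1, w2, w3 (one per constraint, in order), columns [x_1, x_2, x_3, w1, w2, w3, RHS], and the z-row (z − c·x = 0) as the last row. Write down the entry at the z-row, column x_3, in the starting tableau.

The z-row carries the negated objective coefficients: the x_3 entry is -6.

-6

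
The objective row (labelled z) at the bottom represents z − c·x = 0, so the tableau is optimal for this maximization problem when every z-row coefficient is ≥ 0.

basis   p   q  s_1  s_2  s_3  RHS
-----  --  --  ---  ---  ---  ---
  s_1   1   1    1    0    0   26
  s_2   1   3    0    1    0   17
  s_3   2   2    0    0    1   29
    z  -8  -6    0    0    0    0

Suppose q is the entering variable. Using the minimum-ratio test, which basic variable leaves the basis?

Column q entries and ratios — s_1: 26/1 = 26; s_2: 17/3 = 17/3; s_3: 29/2 = 29/2.
Smallest ratio is 17/3 in the row of s_2, so s_2 leaves.

s_2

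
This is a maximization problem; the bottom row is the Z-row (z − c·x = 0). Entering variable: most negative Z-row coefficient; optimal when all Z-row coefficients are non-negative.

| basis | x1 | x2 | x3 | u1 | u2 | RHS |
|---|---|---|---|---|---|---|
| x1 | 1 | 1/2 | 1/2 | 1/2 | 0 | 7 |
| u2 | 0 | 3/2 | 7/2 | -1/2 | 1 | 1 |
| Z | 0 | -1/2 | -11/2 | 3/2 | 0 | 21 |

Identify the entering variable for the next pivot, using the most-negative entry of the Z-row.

x3

Negative Z-row entries: x2: -1/2, x3: -11/2.
The most negative is -11/2 in column x3, so x3 enters.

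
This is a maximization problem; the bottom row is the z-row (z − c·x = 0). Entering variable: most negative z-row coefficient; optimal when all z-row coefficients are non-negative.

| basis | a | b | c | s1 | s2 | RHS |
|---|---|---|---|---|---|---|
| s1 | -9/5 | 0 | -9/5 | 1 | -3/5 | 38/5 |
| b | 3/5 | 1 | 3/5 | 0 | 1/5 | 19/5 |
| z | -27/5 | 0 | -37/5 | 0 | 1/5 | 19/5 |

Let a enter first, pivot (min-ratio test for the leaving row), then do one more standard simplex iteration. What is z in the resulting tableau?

152/3

Ratio test on column a — row 1: entry -9/5 ≤ 0; row 2: (19/5)/(3/5) = 19/3. Minimum is 19/3 at row 2 (b leaves); pivot element 3/5.
Pivot on row 2; the z-row RHS becomes 19/5 − (-27/5)·(19/3) = 38.
Next entering variable (most negative z-row entry -2): c.
Ratio test on column c — row 1: entry 0 ≤ 0; row 2: (19/3)/1 = 19/3. Minimum is 19/3 at row 2 (a leaves); pivot element 1.
After the second pivot the z-row RHS is 38 − (-2)·(19/3) = 152/3.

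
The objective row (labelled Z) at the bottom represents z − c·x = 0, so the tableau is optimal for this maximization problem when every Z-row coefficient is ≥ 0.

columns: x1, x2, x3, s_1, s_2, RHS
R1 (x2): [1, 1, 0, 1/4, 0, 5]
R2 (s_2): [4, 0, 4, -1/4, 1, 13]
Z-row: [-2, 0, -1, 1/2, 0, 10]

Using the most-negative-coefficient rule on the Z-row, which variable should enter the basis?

x1

Negative Z-row entries: x1: -2, x3: -1.
The most negative is -2 in column x1, so x1 enters.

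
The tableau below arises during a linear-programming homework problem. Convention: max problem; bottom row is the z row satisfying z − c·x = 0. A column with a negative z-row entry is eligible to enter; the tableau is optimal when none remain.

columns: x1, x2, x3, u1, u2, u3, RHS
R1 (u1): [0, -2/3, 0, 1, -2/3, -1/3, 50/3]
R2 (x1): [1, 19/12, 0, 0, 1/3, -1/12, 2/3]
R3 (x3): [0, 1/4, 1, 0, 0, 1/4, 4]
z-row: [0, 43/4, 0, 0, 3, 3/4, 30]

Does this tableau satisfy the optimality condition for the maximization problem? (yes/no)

yes

Every z-row coefficient is ≥ 0, so the tableau is optimal.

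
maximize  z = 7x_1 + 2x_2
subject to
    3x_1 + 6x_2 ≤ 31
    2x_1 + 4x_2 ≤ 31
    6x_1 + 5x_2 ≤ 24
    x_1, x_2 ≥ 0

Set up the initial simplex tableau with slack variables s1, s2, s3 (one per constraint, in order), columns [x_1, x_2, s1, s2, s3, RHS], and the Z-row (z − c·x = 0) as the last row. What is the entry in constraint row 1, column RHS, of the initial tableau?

31

The RHS of constraint 1 is b_1 = 31.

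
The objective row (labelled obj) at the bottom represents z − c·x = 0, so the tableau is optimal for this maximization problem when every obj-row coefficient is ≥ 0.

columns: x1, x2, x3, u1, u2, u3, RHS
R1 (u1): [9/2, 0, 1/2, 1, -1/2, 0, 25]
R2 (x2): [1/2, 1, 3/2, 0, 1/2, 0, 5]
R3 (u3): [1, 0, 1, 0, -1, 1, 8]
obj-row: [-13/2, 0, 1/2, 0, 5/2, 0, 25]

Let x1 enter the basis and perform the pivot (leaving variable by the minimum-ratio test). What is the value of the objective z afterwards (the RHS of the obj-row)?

550/9

Ratio test on column x1 — row 1: 25/(9/2) = 50/9; row 2: 5/(1/2) = 10; row 3: 8/1 = 8. Minimum is 50/9 at row 1 (u1 leaves); pivot element 9/2.
Pivot on row 1; the obj-row RHS becomes 25 − (-13/2)·(50/9) = 550/9.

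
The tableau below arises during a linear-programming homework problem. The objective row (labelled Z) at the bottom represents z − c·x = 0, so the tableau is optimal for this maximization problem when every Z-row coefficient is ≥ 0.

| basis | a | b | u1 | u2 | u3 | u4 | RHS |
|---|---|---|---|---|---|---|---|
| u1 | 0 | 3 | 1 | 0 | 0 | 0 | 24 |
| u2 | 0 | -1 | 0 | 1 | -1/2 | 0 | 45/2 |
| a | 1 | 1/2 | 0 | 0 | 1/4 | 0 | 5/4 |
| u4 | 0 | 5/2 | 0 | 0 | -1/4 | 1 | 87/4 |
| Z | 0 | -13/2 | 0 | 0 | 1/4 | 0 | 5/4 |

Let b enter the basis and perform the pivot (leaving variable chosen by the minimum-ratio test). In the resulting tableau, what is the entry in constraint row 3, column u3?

Ratio test on column b — row 1: 24/3 = 8; row 2: entry -1 ≤ 0; row 3: (5/4)/(1/2) = 5/2; row 4: (87/4)/(5/2) = 87/10. Minimum is 5/2 at row 3 (a leaves); pivot element 1/2.
Divide row 3 by 1/2; eliminate column b from the other rows.
In the new row 3, the u3 entry is the old entry divided by the pivot: (1/4)/(1/2) = 1/2.

1/2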